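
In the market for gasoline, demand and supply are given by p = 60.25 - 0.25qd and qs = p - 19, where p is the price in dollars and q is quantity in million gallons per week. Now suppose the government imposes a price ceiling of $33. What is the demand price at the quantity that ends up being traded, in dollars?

56.75

Rearranging demand gives qd = 241 - 4p. Equilibrium: 241 - 4p = p - 19, so 260 = 5p and p* = 52, q* = 33.
Since 33 < 52, the ceiling is binding.
At p = 33: qd = 241 - 4·33 = 109 and qs = 33 - 19 = 14.
Only 14 units reach the market. On the demand curve, the marginal buyer's willingness to pay at q = 14 is (241 - 14)/4 = 56.75.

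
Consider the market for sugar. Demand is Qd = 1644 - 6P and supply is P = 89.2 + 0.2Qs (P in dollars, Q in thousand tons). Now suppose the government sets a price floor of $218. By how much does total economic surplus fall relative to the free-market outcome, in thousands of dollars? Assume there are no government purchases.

5174.4

Rearranging supply gives Qs = 5P - 446. Without the control the market clears where 1644 - 6P = 5P - 446, i.e. P* = 190 and Q* = 504.
Because the floor (218) lies above the market-clearing price, it is binding.
At P = 218: Qd = 1644 - 6·218 = 336 and Qs = 5·218 - 446 = 644.
Quantity traded falls to 336. At Q = 336 the demand price is (1644 - 336)/6 = 218 and the supply price is (446 + 336)/5 = 156.4.
Deadweight loss = ½ · (218 - 156.4) · (504 - 336) = ½ · 61.6 · 168 = 5174.4.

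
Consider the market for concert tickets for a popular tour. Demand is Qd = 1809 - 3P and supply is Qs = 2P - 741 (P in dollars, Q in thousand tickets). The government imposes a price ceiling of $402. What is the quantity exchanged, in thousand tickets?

Without the control the market clears where 1809 - 3P = 2P - 741, i.e. P* = 510 and Q* = 279.
Since 402 < 510, the ceiling is binding.
At P = 402: Qd = 1809 - 3·402 = 603 and Qs = 2·402 - 741 = 63.
The quantity actually transacted is the short side, supply: 63.

63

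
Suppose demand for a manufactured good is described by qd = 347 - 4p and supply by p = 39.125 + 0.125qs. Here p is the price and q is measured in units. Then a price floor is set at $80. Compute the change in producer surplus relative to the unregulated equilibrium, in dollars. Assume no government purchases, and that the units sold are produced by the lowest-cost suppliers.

Rearranging supply gives qs = 8p - 313. Without the control the market clears where 347 - 4p = 8p - 313, i.e. p* = 55 and q* = 127.
Since 80 > 55, the floor is binding.
At p = 80: qd = 347 - 4·80 = 27 and qs = 8·80 - 313 = 327.
Producer surplus without the control is ½ · (55 - 39.125) · 127 = 1008.0625.
With the floor, 27 units are sold at 80. The supply price at q = 27 is 42.5, so PS = ½ · [(80 - 39.125) + (80 - 42.5)] · 27 = 1058.0625.
Change in producer surplus = 1058.0625 - 1008.0625 = 50.

50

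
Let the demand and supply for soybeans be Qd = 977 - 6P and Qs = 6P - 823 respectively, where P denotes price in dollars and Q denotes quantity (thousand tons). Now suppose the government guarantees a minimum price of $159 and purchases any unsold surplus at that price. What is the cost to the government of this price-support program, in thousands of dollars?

Setting quantity demanded equal to quantity supplied, 977 - 6P = 6P - 823, gives P* = 150 and Q* = 77.
Because the floor (159) lies above the market-clearing price, it is binding.
At P = 159: Qd = 977 - 6·159 = 23 and Qs = 6·159 - 823 = 131.
Surplus = Qs - Qd = 108.
Government expenditure = surplus × support price = 108 × 159 = 17172.

17172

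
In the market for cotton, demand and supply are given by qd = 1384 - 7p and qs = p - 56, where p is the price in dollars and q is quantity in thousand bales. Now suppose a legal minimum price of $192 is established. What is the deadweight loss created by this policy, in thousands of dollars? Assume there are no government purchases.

Without the control the market clears where 1384 - 7p = p - 56, i.e. p* = 180 and q* = 124.
Because the floor (192) lies above the market-clearing price, it is binding.
At p = 192: qd = 1384 - 7·192 = 40 and qs = 192 - 56 = 136.
Quantity traded falls to 40. At q = 40 the demand price is (1384 - 40)/7 = 192 and the supply price is 56 + 40 = 96.
Deadweight loss = ½ · (192 - 96) · (124 - 40) = ½ · 96 · 84 = 4032.

4032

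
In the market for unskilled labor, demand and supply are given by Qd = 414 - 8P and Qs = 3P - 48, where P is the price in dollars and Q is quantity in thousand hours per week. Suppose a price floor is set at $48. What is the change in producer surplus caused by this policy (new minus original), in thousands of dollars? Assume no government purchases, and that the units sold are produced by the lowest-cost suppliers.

-204

In a free market, 414 - 8P = 3P - 48 gives the equilibrium P* = 42, Q* = 78.
Because the floor (48) lies above the market-clearing price, it is binding.
At P = 48: Qd = 414 - 8·48 = 30 and Qs = 3·48 - 48 = 96.
Producer surplus without the control is ½ · (42 - 16) · 78 = 1014.
With the floor, 30 units are sold at 48. The supply price at Q = 30 is 26, so PS = ½ · [(48 - 16) + (48 - 26)] · 30 = 810.
Change in producer surplus = 810 - 1014 = -204.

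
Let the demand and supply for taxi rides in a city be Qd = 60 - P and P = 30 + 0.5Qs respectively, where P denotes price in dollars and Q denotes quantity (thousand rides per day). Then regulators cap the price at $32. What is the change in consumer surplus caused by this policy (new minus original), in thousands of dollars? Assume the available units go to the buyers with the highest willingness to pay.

Rearranging supply gives Qs = 2P - 60. Setting quantity demanded equal to quantity supplied, 60 - P = 2P - 60, gives P* = 40 and Q* = 20.
Because the ceiling (32) lies below the market-clearing price, it is binding.
At P = 32: Qd = 60 - 32 = 28 and Qs = 2·32 - 60 = 4.
Consumer surplus without the control is ½ · (60 - 40) · 20 = 200.
With the ceiling, 4 units are sold at 32 (assume they go to the highest-value buyers). The demand price at Q = 4 is 56, so CS = ½ · [(60 - 32) + (56 - 32)] · 4 = 104.
Change in consumer surplus = 104 - 200 = -96.

-96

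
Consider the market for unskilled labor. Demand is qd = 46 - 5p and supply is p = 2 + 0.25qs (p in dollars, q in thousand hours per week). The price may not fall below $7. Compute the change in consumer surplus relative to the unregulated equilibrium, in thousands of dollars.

Rearranging supply gives qs = 4p - 8. Equilibrium: 46 - 5p = 4p - 8, so 54 = 9p and p* = 6, q* = 16.
The floor of 7 is above the equilibrium price 6, so it binds.
At p = 7: qd = 46 - 5·7 = 11 and qs = 4·7 - 8 = 20.
Consumer surplus without the control is ½ · (9.2 - 6) · 16 = 25.6.
With the floor, consumers buy 11 units at 7, so CS = ½ · (9.2 - 7) · 11 = 12.1.
Change in consumer surplus = 12.1 - 25.6 = -13.5.

-13.5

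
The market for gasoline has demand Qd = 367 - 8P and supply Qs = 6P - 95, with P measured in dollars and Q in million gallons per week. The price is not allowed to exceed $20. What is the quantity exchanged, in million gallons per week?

25

Equilibrium: 367 - 8P = 6P - 95, so 462 = 14P and P* = 33, Q* = 103.
Since 20 < 33, the ceiling is binding.
At P = 20: Qd = 367 - 8·20 = 207 and Qs = 6·20 - 95 = 25.
The quantity actually transacted is the short side, supply: 25.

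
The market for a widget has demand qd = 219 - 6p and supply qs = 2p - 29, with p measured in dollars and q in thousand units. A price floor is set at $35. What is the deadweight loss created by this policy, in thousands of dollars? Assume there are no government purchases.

Setting quantity demanded equal to quantity supplied, 219 - 6p = 2p - 29, gives p* = 31 and q* = 33.
Since 35 > 31, the floor is binding.
At p = 35: qd = 219 - 6·35 = 9 and qs = 2·35 - 29 = 41.
Quantity traded falls to 9. At q = 9 the demand price is (219 - 9)/6 = 35 and the supply price is (29 + 9)/2 = 19.
Deadweight loss = ½ · (35 - 19) · (33 - 9) = ½ · 16 · 24 = 192.

192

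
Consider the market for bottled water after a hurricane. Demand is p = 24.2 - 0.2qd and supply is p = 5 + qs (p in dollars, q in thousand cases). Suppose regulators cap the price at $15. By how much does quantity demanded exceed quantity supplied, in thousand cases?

36

Rearranging demand gives qd = 121 - 5p; rearranging supply gives qs = p - 5. Equilibrium: 121 - 5p = p - 5, so 126 = 6p and p* = 21, q* = 16.
Since 15 < 21, the ceiling is binding.
At p = 15: qd = 121 - 5·15 = 46 and qs = 15 - 5 = 10.
Shortage = qd - qs = 46 - 10 = 36.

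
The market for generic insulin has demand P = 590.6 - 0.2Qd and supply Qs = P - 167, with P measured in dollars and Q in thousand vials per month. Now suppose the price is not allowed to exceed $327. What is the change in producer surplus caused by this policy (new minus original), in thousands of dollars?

-49504.5

Rearranging demand gives Qd = 2953 - 5P. In a free market, 2953 - 5P = P - 167 gives the equilibrium P* = 520, Q* = 353.
Since 327 < 520, the ceiling is binding.
At P = 327: Qd = 2953 - 5·327 = 1318 and Qs = 327 - 167 = 160.
Producer surplus without the control is ½ · (520 - 167) · 353 = 62304.5.
With the ceiling, producers sell 160 units at 327, so PS = ½ · (327 - 167) · 160 = 12800.
Change in producer surplus = 12800 - 62304.5 = -49504.5.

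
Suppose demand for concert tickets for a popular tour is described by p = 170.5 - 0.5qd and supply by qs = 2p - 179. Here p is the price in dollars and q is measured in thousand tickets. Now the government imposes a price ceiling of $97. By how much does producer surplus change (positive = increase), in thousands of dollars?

-1584

Rearranging demand gives qd = 341 - 2p. In a free market, 341 - 2p = 2p - 179 gives the equilibrium p* = 130, q* = 81.
Since 97 < 130, the ceiling is binding.
At p = 97: qd = 341 - 2·97 = 147 and qs = 2·97 - 179 = 15.
Producer surplus without the control is ½ · (130 - 89.5) · 81 = 1640.25.
With the ceiling, producers sell 15 units at 97, so PS = ½ · (97 - 89.5) · 15 = 56.25.
Change in producer surplus = 56.25 - 1640.25 = -1584.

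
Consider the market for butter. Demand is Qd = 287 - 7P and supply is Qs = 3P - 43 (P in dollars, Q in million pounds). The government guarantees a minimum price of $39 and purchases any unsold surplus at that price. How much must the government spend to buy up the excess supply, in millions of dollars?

Equilibrium: 287 - 7P = 3P - 43, so 330 = 10P and P* = 33, Q* = 56.
Because the floor (39) lies above the market-clearing price, it is binding.
At P = 39: Qd = 287 - 7·39 = 14 and Qs = 3·39 - 43 = 74.
Surplus = Qs - Qd = 60.
Government expenditure = surplus × support price = 60 × 39 = 2340.

2340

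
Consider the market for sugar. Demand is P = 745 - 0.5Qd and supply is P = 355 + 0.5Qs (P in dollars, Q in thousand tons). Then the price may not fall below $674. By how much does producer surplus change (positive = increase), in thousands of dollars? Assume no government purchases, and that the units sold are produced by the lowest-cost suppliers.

Rearranging demand gives Qd = 1490 - 2P; rearranging supply gives Qs = 2P - 710. Equilibrium: 1490 - 2P = 2P - 710, so 2200 = 4P and P* = 550, Q* = 390.
Since 674 > 550, the floor is binding.
At P = 674: Qd = 1490 - 2·674 = 142 and Qs = 2·674 - 710 = 638.
Producer surplus without the control is ½ · (550 - 355) · 390 = 38025.
With the floor, 142 units are sold at 674. The supply price at Q = 142 is 426, so PS = ½ · [(674 - 355) + (674 - 426)] · 142 = 40257.
Change in producer surplus = 40257 - 38025 = 2232.

2232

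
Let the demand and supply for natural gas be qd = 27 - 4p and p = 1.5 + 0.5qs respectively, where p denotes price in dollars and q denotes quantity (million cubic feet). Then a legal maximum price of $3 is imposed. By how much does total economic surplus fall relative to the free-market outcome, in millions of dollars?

6

Rearranging supply gives qs = 2p - 3. In a free market, 27 - 4p = 2p - 3 gives the equilibrium p* = 5, q* = 7.
The ceiling of 3 is below the equilibrium price 5, so it binds.
At p = 3: qd = 27 - 4·3 = 15 and qs = 2·3 - 3 = 3.
Quantity traded falls to 3. At q = 3 the demand price is (27 - 3)/4 = 6 and the supply price is (3 + 3)/2 = 3.
Deadweight loss = ½ · (6 - 3) · (7 - 3) = ½ · 3 · 4 = 6.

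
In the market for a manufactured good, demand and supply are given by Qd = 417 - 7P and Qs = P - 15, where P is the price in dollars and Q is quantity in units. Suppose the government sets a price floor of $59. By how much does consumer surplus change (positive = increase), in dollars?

-107.5

Without the control the market clears where 417 - 7P = P - 15, i.e. P* = 54 and Q* = 39.
The floor of 59 is above the equilibrium price 54, so it binds.
At P = 59: Qd = 417 - 7·59 = 4 and Qs = 59 - 15 = 44.
Consumer surplus without the control is ½ · (417/7 - 54) · 39 = 1521/14.
With the floor, consumers buy 4 units at 59, so CS = ½ · (417/7 - 59) · 4 = 8/7.
Change in consumer surplus = 8/7 - 1521/14 = -107.5.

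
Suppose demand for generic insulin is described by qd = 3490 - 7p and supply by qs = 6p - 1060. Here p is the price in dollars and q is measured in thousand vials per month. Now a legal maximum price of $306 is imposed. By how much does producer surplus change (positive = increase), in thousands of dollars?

-39952

In a free market, 3490 - 7p = 6p - 1060 gives the equilibrium p* = 350, q* = 1040.
Because the ceiling (306) lies below the market-clearing price, it is binding.
At p = 306: qd = 3490 - 7·306 = 1348 and qs = 6·306 - 1060 = 776.
Producer surplus without the control is ½ · (350 - 530/3) · 1040 = 270400/3.
With the ceiling, producers sell 776 units at 306, so PS = ½ · (306 - 530/3) · 776 = 150544/3.
Change in producer surplus = 150544/3 - 270400/3 = -39952.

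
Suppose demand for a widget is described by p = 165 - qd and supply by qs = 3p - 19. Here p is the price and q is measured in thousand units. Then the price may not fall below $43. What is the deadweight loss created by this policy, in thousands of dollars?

0

Rearranging demand gives qd = 165 - p. Without the control the market clears where 165 - p = 3p - 19, i.e. p* = 46 and q* = 119.
The floor of 43 is below the equilibrium price 46, so it is not binding; the market clears at p* = 46, q* = 119.
Since the control does not bind, no trades are prevented and deadweight loss is zero.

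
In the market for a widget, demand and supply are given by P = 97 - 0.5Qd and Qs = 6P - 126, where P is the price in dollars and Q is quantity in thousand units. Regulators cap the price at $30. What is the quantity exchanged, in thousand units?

54

Rearranging demand gives Qd = 194 - 2P. Without the control the market clears where 194 - 2P = 6P - 126, i.e. P* = 40 and Q* = 114.
Because the ceiling (30) lies below the market-clearing price, it is binding.
At P = 30: Qd = 194 - 2·30 = 134 and Qs = 6·30 - 126 = 54.
The quantity actually transacted is the short side, supply: 54.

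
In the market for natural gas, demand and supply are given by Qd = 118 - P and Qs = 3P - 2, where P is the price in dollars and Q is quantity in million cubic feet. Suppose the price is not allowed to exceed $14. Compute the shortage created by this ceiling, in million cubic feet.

Setting quantity demanded equal to quantity supplied, 118 - P = 3P - 2, gives P* = 30 and Q* = 88.
Because the ceiling (14) lies below the market-clearing price, it is binding.
At P = 14: Qd = 118 - 14 = 104 and Qs = 3·14 - 2 = 40.
Shortage = Qd - Qs = 104 - 40 = 64.

64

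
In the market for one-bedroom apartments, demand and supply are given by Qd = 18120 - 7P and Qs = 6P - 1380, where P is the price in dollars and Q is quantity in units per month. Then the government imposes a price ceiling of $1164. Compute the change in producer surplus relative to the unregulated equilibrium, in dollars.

-2221632

Setting quantity demanded equal to quantity supplied, 18120 - 7P = 6P - 1380, gives P* = 1500 and Q* = 7620.
Because the ceiling (1164) lies below the market-clearing price, it is binding.
At P = 1164: Qd = 18120 - 7·1164 = 9972 and Qs = 6·1164 - 1380 = 5604.
Producer surplus without the control is ½ · (1500 - 230) · 7620 = 4838700.
With the ceiling, producers sell 5604 units at 1164, so PS = ½ · (1164 - 230) · 5604 = 2617068.
Change in producer surplus = 2617068 - 4838700 = -2221632.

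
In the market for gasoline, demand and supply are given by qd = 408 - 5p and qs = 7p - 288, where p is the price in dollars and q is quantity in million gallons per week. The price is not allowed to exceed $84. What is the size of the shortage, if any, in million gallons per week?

Without the control the market clears where 408 - 5p = 7p - 288, i.e. p* = 58 and q* = 118.
Since 84 is above p* = 58, the ceiling does not bind and the free-market outcome prevails.
Since the control does not bind, there is no shortage.

0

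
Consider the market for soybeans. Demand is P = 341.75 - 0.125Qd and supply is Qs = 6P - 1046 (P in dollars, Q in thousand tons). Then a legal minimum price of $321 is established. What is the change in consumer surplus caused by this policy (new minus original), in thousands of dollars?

-18870

Rearranging demand gives Qd = 2734 - 8P. Equilibrium: 2734 - 8P = 6P - 1046, so 3780 = 14P and P* = 270, Q* = 574.
The floor of 321 is above the equilibrium price 270, so it binds.
At P = 321: Qd = 2734 - 8·321 = 166 and Qs = 6·321 - 1046 = 880.
Consumer surplus without the control is ½ · (341.75 - 270) · 574 = 20592.25.
With the floor, consumers buy 166 units at 321, so CS = ½ · (341.75 - 321) · 166 = 1722.25.
Change in consumer surplus = 1722.25 - 20592.25 = -18870.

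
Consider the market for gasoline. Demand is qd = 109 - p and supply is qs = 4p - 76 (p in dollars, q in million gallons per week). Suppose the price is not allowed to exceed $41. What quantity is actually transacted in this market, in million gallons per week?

72

Equilibrium: 109 - p = 4p - 76, so 185 = 5p and p* = 37, q* = 72.
Since 41 is above p* = 37, the ceiling does not bind and the free-market outcome prevails.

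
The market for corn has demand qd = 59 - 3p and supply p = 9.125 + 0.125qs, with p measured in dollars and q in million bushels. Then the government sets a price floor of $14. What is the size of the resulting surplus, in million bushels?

22

Rearranging supply gives qs = 8p - 73. Equilibrium: 59 - 3p = 8p - 73, so 132 = 11p and p* = 12, q* = 23.
Since 14 > 12, the floor is binding.
At p = 14: qd = 59 - 3·14 = 17 and qs = 8·14 - 73 = 39.
Surplus = qs - qd = 39 - 17 = 22.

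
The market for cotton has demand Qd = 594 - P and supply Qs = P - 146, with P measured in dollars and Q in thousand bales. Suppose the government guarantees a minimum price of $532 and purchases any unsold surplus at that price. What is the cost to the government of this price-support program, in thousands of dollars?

172368

In a free market, 594 - P = P - 146 gives the equilibrium P* = 370, Q* = 224.
The floor of 532 is above the equilibrium price 370, so it binds.
At P = 532: Qd = 594 - 532 = 62 and Qs = 532 - 146 = 386.
Surplus = Qs - Qd = 324.
Government expenditure = surplus × support price = 324 × 532 = 172368.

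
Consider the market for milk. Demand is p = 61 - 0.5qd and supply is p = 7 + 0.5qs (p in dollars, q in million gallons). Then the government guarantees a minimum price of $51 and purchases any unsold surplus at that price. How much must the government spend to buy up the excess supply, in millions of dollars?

Rearranging demand gives qd = 122 - 2p; rearranging supply gives qs = 2p - 14. In a free market, 122 - 2p = 2p - 14 gives the equilibrium p* = 34, q* = 54.
Because the floor (51) lies above the market-clearing price, it is binding.
At p = 51: qd = 122 - 2·51 = 20 and qs = 2·51 - 14 = 88.
Surplus = qs - qd = 68.
Government expenditure = surplus × support price = 68 × 51 = 3468.

3468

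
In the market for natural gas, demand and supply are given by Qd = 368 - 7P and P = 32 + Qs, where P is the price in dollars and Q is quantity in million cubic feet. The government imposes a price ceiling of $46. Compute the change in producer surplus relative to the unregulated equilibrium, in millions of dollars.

-64

Rearranging supply gives Qs = P - 32. Equilibrium: 368 - 7P = P - 32, so 400 = 8P and P* = 50, Q* = 18.
Because the ceiling (46) lies below the market-clearing price, it is binding.
At P = 46: Qd = 368 - 7·46 = 46 and Qs = 46 - 32 = 14.
Producer surplus without the control is ½ · (50 - 32) · 18 = 162.
With the ceiling, producers sell 14 units at 46, so PS = ½ · (46 - 32) · 14 = 98.
Change in producer surplus = 98 - 162 = -64.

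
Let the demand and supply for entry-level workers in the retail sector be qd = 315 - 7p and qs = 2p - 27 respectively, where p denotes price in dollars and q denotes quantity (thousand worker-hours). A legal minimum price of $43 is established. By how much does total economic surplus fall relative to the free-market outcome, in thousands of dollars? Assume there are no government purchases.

Without the control the market clears where 315 - 7p = 2p - 27, i.e. p* = 38 and q* = 49.
Since 43 > 38, the floor is binding.
At p = 43: qd = 315 - 7·43 = 14 and qs = 2·43 - 27 = 59.
Quantity traded falls to 14. At q = 14 the demand price is (315 - 14)/7 = 43 and the supply price is (27 + 14)/2 = 20.5.
Deadweight loss = ½ · (43 - 20.5) · (49 - 14) = ½ · 22.5 · 35 = 393.75.

393.75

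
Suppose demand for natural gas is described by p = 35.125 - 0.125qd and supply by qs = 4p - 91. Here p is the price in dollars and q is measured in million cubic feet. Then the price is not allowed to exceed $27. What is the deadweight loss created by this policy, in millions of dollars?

Rearranging demand gives qd = 281 - 8p. Without the control the market clears where 281 - 8p = 4p - 91, i.e. p* = 31 and q* = 33.
Because the ceiling (27) lies below the market-clearing price, it is binding.
At p = 27: qd = 281 - 8·27 = 65 and qs = 4·27 - 91 = 17.
Quantity traded falls to 17. At q = 17 the demand price is (281 - 17)/8 = 33 and the supply price is (91 + 17)/4 = 27.
Deadweight loss = ½ · (33 - 27) · (33 - 17) = ½ · 6 · 16 = 48.

48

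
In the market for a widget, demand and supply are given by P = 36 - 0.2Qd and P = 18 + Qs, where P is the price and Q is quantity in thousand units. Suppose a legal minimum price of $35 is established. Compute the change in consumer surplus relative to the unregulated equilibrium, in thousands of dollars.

-20

Rearranging demand gives Qd = 180 - 5P; rearranging supply gives Qs = P - 18. Setting quantity demanded equal to quantity supplied, 180 - 5P = P - 18, gives P* = 33 and Q* = 15.
The floor of 35 is above the equilibrium price 33, so it binds.
At P = 35: Qd = 180 - 5·35 = 5 and Qs = 35 - 18 = 17.
Consumer surplus without the control is ½ · (36 - 33) · 15 = 22.5.
With the floor, consumers buy 5 units at 35, so CS = ½ · (36 - 35) · 5 = 2.5.
Change in consumer surplus = 2.5 - 22.5 = -20.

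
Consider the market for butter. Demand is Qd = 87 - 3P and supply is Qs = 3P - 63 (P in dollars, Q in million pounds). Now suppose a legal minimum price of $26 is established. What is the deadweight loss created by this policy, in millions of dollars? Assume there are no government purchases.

In a free market, 87 - 3P = 3P - 63 gives the equilibrium P* = 25, Q* = 12.
Because the floor (26) lies above the market-clearing price, it is binding.
At P = 26: Qd = 87 - 3·26 = 9 and Qs = 3·26 - 63 = 15.
Quantity traded falls to 9. At Q = 9 the demand price is (87 - 9)/3 = 26 and the supply price is (63 + 9)/3 = 24.
Deadweight loss = ½ · (26 - 24) · (12 - 9) = ½ · 2 · 3 = 3.

3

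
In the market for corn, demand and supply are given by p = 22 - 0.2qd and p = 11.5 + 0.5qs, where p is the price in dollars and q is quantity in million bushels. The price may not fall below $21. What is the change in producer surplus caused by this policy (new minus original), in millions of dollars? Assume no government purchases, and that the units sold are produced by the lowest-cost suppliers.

Rearranging demand gives qd = 110 - 5p; rearranging supply gives qs = 2p - 23. In a free market, 110 - 5p = 2p - 23 gives the equilibrium p* = 19, q* = 15.
Since 21 > 19, the floor is binding.
At p = 21: qd = 110 - 5·21 = 5 and qs = 2·21 - 23 = 19.
Producer surplus without the control is ½ · (19 - 11.5) · 15 = 56.25.
With the floor, 5 units are sold at 21. The supply price at q = 5 is 14, so PS = ½ · [(21 - 11.5) + (21 - 14)] · 5 = 41.25.
Change in producer surplus = 41.25 - 56.25 = -15.

-15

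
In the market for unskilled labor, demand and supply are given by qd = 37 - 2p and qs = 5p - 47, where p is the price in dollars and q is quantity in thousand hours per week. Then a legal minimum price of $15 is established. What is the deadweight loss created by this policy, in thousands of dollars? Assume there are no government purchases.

Equilibrium: 37 - 2p = 5p - 47, so 84 = 7p and p* = 12, q* = 13.
The floor of 15 is above the equilibrium price 12, so it binds.
At p = 15: qd = 37 - 2·15 = 7 and qs = 5·15 - 47 = 28.
Quantity traded falls to 7. At q = 7 the demand price is (37 - 7)/2 = 15 and the supply price is (47 + 7)/5 = 10.8.
Deadweight loss = ½ · (15 - 10.8) · (13 - 7) = ½ · 4.2 · 6 = 12.6.

12.6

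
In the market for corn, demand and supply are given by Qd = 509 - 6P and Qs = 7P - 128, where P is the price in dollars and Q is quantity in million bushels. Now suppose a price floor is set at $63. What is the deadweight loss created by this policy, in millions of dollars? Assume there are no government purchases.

1092

Setting quantity demanded equal to quantity supplied, 509 - 6P = 7P - 128, gives P* = 49 and Q* = 215.
Since 63 > 49, the floor is binding.
At P = 63: Qd = 509 - 6·63 = 131 and Qs = 7·63 - 128 = 313.
Quantity traded falls to 131. At Q = 131 the demand price is (509 - 131)/6 = 63 and the supply price is (128 + 131)/7 = 37.
Deadweight loss = ½ · (63 - 37) · (215 - 131) = ½ · 26 · 84 = 1092.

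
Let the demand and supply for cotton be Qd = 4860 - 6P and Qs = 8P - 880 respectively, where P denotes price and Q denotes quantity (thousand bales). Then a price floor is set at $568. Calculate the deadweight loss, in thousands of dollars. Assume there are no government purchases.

Setting quantity demanded equal to quantity supplied, 4860 - 6P = 8P - 880, gives P* = 410 and Q* = 2400.
The floor of 568 is above the equilibrium price 410, so it binds.
At P = 568: Qd = 4860 - 6·568 = 1452 and Qs = 8·568 - 880 = 3664.
Quantity traded falls to 1452. At Q = 1452 the demand price is (4860 - 1452)/6 = 568 and the supply price is (880 + 1452)/8 = 291.5.
Deadweight loss = ½ · (568 - 291.5) · (2400 - 1452) = ½ · 276.5 · 948 = 131061.

131061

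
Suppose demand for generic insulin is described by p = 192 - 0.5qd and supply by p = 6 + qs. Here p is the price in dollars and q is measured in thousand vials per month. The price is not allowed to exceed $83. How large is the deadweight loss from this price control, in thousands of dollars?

Rearranging demand gives qd = 384 - 2p; rearranging supply gives qs = p - 6. Equilibrium: 384 - 2p = p - 6, so 390 = 3p and p* = 130, q* = 124.
The ceiling of 83 is below the equilibrium price 130, so it binds.
At p = 83: qd = 384 - 2·83 = 218 and qs = 83 - 6 = 77.
Quantity traded falls to 77. At q = 77 the demand price is (384 - 77)/2 = 153.5 and the supply price is 6 + 77 = 83.
Deadweight loss = ½ · (153.5 - 83) · (124 - 77) = ½ · 70.5 · 47 = 1656.75.

1656.75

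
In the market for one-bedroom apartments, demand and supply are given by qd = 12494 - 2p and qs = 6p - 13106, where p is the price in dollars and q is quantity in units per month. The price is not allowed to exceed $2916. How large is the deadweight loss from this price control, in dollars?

Equilibrium: 12494 - 2p = 6p - 13106, so 25600 = 8p and p* = 3200, q* = 6094.
The ceiling of 2916 is below the equilibrium price 3200, so it binds.
At p = 2916: qd = 12494 - 2·2916 = 6662 and qs = 6·2916 - 13106 = 4390.
Quantity traded falls to 4390. At q = 4390 the demand price is (12494 - 4390)/2 = 4052 and the supply price is (13106 + 4390)/6 = 2916.
Deadweight loss = ½ · (4052 - 2916) · (6094 - 4390) = ½ · 1136 · 1704 = 967872.

967872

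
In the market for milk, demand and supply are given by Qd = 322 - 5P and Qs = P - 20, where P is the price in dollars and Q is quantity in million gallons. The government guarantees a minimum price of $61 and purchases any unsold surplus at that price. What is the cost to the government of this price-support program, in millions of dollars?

1464

Without the control the market clears where 322 - 5P = P - 20, i.e. P* = 57 and Q* = 37.
Because the floor (61) lies above the market-clearing price, it is binding.
At P = 61: Qd = 322 - 5·61 = 17 and Qs = 61 - 20 = 41.
Surplus = Qs - Qd = 24.
Government expenditure = surplus × support price = 24 × 61 = 1464.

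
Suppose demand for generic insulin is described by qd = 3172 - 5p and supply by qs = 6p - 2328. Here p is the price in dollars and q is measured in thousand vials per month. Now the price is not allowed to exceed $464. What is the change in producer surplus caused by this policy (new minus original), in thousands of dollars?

-20304

Equilibrium: 3172 - 5p = 6p - 2328, so 5500 = 11p and p* = 500, q* = 672.
Because the ceiling (464) lies below the market-clearing price, it is binding.
At p = 464: qd = 3172 - 5·464 = 852 and qs = 6·464 - 2328 = 456.
Producer surplus without the control is ½ · (500 - 388) · 672 = 37632.
With the ceiling, producers sell 456 units at 464, so PS = ½ · (464 - 388) · 456 = 17328.
Change in producer surplus = 17328 - 37632 = -20304.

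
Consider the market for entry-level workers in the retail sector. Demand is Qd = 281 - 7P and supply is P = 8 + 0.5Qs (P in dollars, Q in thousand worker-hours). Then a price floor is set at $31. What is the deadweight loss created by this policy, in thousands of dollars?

Rearranging supply gives Qs = 2P - 16. Equilibrium: 281 - 7P = 2P - 16, so 297 = 9P and P* = 33, Q* = 50.
The floor of 31 is below the equilibrium price 33, so it is not binding; the market clears at P* = 33, Q* = 50.
Since the control does not bind, no trades are prevented and deadweight loss is zero.

0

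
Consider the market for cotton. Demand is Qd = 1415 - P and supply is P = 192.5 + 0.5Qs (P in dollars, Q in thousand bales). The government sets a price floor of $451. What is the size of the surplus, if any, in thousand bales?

0

Rearranging supply gives Qs = 2P - 385. Without the control the market clears where 1415 - P = 2P - 385, i.e. P* = 600 and Q* = 815.
Since 451 is below P* = 600, the floor does not bind and the free-market outcome prevails.
Since the control does not bind, there is no surplus.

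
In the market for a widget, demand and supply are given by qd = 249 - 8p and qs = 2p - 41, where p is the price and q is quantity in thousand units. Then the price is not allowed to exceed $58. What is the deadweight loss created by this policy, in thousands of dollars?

0

Equilibrium: 249 - 8p = 2p - 41, so 290 = 10p and p* = 29, q* = 17.
The ceiling of 58 is above the equilibrium price 29, so it is not binding; the market clears at p* = 29, q* = 17.
Since the control does not bind, no trades are prevented and deadweight loss is zero.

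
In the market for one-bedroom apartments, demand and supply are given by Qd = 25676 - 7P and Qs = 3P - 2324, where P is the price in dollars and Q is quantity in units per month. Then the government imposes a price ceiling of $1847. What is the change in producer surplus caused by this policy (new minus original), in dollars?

Equilibrium: 25676 - 7P = 3P - 2324, so 28000 = 10P and P* = 2800, Q* = 6076.
Because the ceiling (1847) lies below the market-clearing price, it is binding.
At P = 1847: Qd = 25676 - 7·1847 = 12747 and Qs = 3·1847 - 2324 = 3217.
Producer surplus without the control is ½ · (2800 - 2324/3) · 6076 = 18458888/3.
With the ceiling, producers sell 3217 units at 1847, so PS = ½ · (1847 - 2324/3) · 3217 = 10349089/6.
Change in producer surplus = 10349089/6 - 18458888/3 = -4428114.5.

-4428114.5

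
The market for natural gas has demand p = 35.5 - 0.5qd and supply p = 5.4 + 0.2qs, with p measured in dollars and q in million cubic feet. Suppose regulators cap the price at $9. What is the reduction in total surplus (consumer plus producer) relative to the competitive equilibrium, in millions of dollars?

Rearranging demand gives qd = 71 - 2p; rearranging supply gives qs = 5p - 27. Equilibrium: 71 - 2p = 5p - 27, so 98 = 7p and p* = 14, q* = 43.
Since 9 < 14, the ceiling is binding.
At p = 9: qd = 71 - 2·9 = 53 and qs = 5·9 - 27 = 18.
Quantity traded falls to 18. At q = 18 the demand price is (71 - 18)/2 = 26.5 and the supply price is (27 + 18)/5 = 9.
Deadweight loss = ½ · (26.5 - 9) · (43 - 18) = ½ · 17.5 · 25 = 218.75.

218.75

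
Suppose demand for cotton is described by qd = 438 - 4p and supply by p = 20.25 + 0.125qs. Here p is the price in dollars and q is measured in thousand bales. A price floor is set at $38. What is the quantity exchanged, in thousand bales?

238

Rearranging supply gives qs = 8p - 162. Setting quantity demanded equal to quantity supplied, 438 - 4p = 8p - 162, gives p* = 50 and q* = 238.
Since 38 is below p* = 50, the floor does not bind and the free-market outcome prevails.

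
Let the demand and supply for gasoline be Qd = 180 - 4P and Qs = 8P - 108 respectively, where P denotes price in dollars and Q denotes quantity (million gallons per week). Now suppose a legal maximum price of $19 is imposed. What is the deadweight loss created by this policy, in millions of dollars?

300

In a free market, 180 - 4P = 8P - 108 gives the equilibrium P* = 24, Q* = 84.
Since 19 < 24, the ceiling is binding.
At P = 19: Qd = 180 - 4·19 = 104 and Qs = 8·19 - 108 = 44.
Quantity traded falls to 44. At Q = 44 the demand price is (180 - 44)/4 = 34 and the supply price is (108 + 44)/8 = 19.
Deadweight loss = ½ · (34 - 19) · (84 - 44) = ½ · 15 · 40 = 300.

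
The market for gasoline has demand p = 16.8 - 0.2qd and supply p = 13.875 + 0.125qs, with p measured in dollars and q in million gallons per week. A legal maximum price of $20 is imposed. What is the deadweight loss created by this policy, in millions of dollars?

0

Rearranging demand gives qd = 84 - 5p; rearranging supply gives qs = 8p - 111. Equilibrium: 84 - 5p = 8p - 111, so 195 = 13p and p* = 15, q* = 9.
Since 20 is above p* = 15, the ceiling does not bind and the free-market outcome prevails.
Since the control does not bind, no trades are prevented and deadweight loss is zero.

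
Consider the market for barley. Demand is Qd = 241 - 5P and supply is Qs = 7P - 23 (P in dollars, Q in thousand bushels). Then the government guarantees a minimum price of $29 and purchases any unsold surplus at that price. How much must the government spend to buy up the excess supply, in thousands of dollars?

2436

Equilibrium: 241 - 5P = 7P - 23, so 264 = 12P and P* = 22, Q* = 131.
The floor of 29 is above the equilibrium price 22, so it binds.
At P = 29: Qd = 241 - 5·29 = 96 and Qs = 7·29 - 23 = 180.
Surplus = Qs - Qd = 84.
Government expenditure = surplus × support price = 84 × 29 = 2436.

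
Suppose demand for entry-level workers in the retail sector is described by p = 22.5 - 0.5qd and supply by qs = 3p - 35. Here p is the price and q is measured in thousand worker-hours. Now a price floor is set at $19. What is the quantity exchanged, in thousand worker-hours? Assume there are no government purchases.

Rearranging demand gives qd = 45 - 2p. Equilibrium: 45 - 2p = 3p - 35, so 80 = 5p and p* = 16, q* = 13.
Since 19 > 16, the floor is binding.
At p = 19: qd = 45 - 2·19 = 7 and qs = 3·19 - 35 = 22.
The quantity actually transacted is the short side, demand: 7.

7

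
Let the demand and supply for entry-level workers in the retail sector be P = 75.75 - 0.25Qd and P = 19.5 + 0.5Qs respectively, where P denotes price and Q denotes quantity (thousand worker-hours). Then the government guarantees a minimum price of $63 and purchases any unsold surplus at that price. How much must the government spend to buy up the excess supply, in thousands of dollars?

Rearranging demand gives Qd = 303 - 4P; rearranging supply gives Qs = 2P - 39. Equilibrium: 303 - 4P = 2P - 39, so 342 = 6P and P* = 57, Q* = 75.
Since 63 > 57, the floor is binding.
At P = 63: Qd = 303 - 4·63 = 51 and Qs = 2·63 - 39 = 87.
Surplus = Qs - Qd = 36.
Government expenditure = surplus × support price = 36 × 63 = 2268.

2268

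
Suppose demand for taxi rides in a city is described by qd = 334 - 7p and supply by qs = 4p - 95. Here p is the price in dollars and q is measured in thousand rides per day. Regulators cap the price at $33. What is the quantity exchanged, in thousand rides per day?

37

In a free market, 334 - 7p = 4p - 95 gives the equilibrium p* = 39, q* = 61.
Because the ceiling (33) lies below the market-clearing price, it is binding.
At p = 33: qd = 334 - 7·33 = 103 and qs = 4·33 - 95 = 37.
The quantity actually transacted is the short side, supply: 37.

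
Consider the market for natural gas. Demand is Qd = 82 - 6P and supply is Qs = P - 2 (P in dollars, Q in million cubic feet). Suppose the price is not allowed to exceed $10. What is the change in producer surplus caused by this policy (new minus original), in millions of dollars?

-18

Equilibrium: 82 - 6P = P - 2, so 84 = 7P and P* = 12, Q* = 10.
Because the ceiling (10) lies below the market-clearing price, it is binding.
At P = 10: Qd = 82 - 6·10 = 22 and Qs = 10 - 2 = 8.
Producer surplus without the control is ½ · (12 - 2) · 10 = 50.
With the ceiling, producers sell 8 units at 10, so PS = ½ · (10 - 2) · 8 = 32.
Change in producer surplus = 32 - 50 = -18.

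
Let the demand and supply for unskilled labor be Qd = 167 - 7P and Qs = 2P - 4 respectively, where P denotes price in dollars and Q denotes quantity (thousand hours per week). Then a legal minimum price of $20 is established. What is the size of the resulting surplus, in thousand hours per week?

9

In a free market, 167 - 7P = 2P - 4 gives the equilibrium P* = 19, Q* = 34.
Because the floor (20) lies above the market-clearing price, it is binding.
At P = 20: Qd = 167 - 7·20 = 27 and Qs = 2·20 - 4 = 36.
Surplus = Qs - Qd = 36 - 27 = 9.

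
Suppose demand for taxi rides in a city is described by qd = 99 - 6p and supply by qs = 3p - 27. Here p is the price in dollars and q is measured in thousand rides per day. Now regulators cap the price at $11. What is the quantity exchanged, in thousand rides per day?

Setting quantity demanded equal to quantity supplied, 99 - 6p = 3p - 27, gives p* = 14 and q* = 15.
Because the ceiling (11) lies below the market-clearing price, it is binding.
At p = 11: qd = 99 - 6·11 = 33 and qs = 3·11 - 27 = 6.
The quantity actually transacted is the short side, supply: 6.

6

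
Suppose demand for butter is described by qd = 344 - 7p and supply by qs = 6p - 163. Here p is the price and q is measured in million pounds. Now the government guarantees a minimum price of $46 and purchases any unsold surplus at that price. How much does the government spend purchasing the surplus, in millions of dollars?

Equilibrium: 344 - 7p = 6p - 163, so 507 = 13p and p* = 39, q* = 71.
The floor of 46 is above the equilibrium price 39, so it binds.
At p = 46: qd = 344 - 7·46 = 22 and qs = 6·46 - 163 = 113.
Surplus = qs - qd = 91.
Government expenditure = surplus × support price = 91 × 46 = 4186.

4186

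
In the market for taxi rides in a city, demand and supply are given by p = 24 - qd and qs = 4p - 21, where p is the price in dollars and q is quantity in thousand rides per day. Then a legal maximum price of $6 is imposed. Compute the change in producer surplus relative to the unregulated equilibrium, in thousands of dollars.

Rearranging demand gives qd = 24 - p. In a free market, 24 - p = 4p - 21 gives the equilibrium p* = 9, q* = 15.
Since 6 < 9, the ceiling is binding.
At p = 6: qd = 24 - 6 = 18 and qs = 4·6 - 21 = 3.
Producer surplus without the control is ½ · (9 - 5.25) · 15 = 28.125.
With the ceiling, producers sell 3 units at 6, so PS = ½ · (6 - 5.25) · 3 = 1.125.
Change in producer surplus = 1.125 - 28.125 = -27.

-27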